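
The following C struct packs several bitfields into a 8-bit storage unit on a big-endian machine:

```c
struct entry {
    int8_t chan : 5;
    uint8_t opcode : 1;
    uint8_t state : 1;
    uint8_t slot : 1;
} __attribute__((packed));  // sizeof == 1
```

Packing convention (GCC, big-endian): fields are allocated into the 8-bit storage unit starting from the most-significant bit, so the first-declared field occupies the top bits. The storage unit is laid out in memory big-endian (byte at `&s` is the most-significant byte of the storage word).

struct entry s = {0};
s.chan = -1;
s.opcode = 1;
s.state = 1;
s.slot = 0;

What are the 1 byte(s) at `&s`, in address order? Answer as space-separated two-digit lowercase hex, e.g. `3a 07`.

chan (5b) val=-1 bits=0x1f at bit 3: 0xf8
opcode (1b) val=1 bits=0x1 at bit 2: 0xfc
state (1b) val=1 bits=0x1 at bit 1: 0xfe
slot (1b) val=0 bits=0x0 at bit 0: 0xfe
word = 0xfe → big-endian bytes:
  [0]=0xfe

fe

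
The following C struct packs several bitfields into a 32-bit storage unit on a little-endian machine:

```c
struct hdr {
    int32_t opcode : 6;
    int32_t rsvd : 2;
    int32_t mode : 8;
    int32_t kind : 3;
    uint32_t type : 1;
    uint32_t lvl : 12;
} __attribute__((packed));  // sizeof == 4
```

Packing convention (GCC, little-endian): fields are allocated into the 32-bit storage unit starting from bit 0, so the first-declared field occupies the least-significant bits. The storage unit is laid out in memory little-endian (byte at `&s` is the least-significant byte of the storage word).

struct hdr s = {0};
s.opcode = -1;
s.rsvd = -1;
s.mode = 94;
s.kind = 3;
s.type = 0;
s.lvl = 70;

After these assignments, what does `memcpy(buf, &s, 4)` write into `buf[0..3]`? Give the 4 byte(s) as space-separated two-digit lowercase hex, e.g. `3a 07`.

ff 5e 63 04

opcode (6b) val=-1 bits=0x3f at bit 0: 0x0000003f
rsvd (2b) val=-1 bits=0x3 at bit 6: 0x000000ff
mode (8b) val=94 bits=0x5e at bit 8: 0x00005eff
kind (3b) val=3 bits=0x3 at bit 16: 0x00035eff
type (1b) val=0 bits=0x0 at bit 19: 0x00035eff
lvl (12b) val=70 bits=0x46 at bit 20: 0x04635eff
word = 0x04635eff → little-endian bytes:
  [0]=0xff  [1]=0x5e  [2]=0x63  [3]=0x04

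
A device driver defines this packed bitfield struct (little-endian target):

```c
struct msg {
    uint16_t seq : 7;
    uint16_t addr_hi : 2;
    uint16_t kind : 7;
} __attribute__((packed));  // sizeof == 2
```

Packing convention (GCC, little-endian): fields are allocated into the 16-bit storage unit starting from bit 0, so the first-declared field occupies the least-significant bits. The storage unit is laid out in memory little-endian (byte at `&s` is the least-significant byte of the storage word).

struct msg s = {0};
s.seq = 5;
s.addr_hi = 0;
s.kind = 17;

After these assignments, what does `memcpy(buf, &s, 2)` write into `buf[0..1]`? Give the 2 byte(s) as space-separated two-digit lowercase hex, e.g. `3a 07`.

[0+:7] seq=5 & 0x7f = 0x5; word=0x0005
[7+:2] addr_hi=0 & 0x3 = 0x0; word=0x0005
[9+:7] kind=17 & 0x7f = 0x11; word=0x2205
word = 0x2205 → little-endian bytes:
  [0]=0x05  [1]=0x22

05 22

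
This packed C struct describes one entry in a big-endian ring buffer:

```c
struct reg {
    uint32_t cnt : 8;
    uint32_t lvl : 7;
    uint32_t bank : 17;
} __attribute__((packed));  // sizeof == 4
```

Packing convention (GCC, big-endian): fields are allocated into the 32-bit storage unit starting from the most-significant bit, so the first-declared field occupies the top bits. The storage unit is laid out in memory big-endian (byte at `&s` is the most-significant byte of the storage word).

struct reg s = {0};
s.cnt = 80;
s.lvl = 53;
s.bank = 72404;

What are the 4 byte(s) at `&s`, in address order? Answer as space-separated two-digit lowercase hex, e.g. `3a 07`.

50 6b 1a d4

cnt (8b) val=80 bits=0x50 at bit 24: 0x50000000
lvl (7b) val=53 bits=0x35 at bit 17: 0x506a0000
bank (17b) val=72404 bits=0x11ad4 at bit 0: 0x506b1ad4
word = 0x506b1ad4 → big-endian bytes:
  [0]=0x50  [1]=0x6b  [2]=0x1a  [3]=0xd4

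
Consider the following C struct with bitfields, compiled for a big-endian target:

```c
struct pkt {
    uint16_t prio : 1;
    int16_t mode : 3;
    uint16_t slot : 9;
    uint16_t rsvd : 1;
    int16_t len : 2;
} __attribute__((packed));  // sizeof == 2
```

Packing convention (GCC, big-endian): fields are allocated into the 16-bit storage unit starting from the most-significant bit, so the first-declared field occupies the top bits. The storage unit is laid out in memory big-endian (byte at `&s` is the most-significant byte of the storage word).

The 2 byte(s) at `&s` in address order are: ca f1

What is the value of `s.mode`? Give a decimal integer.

-4

[0]=0xca [1]=0xf1 (big-endian) → word 0xcaf1
prio:1 @ bit 15 → (0xcaf1>>15)&0x1 = 0x1
mode:3 @ bit 12 → (0xcaf1>>12)&0x7 = 0x4  ←
slot:9 @ bit 3 → (0xcaf1>>3)&0x1ff = 0x15e
rsvd:1 @ bit 2 → (0xcaf1>>2)&0x1 = 0x0
len:2 @ bit 0 → (0xcaf1>>0)&0x3 = 0x1
mode signed 3b, MSB=1: 4 - 8 = -4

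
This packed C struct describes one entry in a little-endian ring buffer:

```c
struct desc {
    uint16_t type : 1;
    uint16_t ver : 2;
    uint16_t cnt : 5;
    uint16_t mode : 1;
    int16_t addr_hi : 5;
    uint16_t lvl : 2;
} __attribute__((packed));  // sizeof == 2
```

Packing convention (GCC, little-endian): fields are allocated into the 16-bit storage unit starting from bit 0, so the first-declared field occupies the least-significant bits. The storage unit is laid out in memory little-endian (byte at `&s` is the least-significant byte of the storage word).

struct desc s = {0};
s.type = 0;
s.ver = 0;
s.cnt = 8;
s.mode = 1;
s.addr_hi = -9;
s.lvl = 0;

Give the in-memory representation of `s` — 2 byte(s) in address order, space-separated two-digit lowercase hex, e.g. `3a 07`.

40 2f

type:1 = 0 → 0x0 << 0 → word 0x0000
ver:2 = 0 → 0x0 << 1 → word 0x0000
cnt:5 = 8 → 0x8 << 3 → word 0x0040
mode:1 = 1 → 0x1 << 8 → word 0x0140
addr_hi:5 = -9 → 0x17 << 9 → word 0x2f40
lvl:2 = 0 → 0x0 << 14 → word 0x2f40
word = 0x2f40 → little-endian bytes:
  [0]=0x40  [1]=0x2f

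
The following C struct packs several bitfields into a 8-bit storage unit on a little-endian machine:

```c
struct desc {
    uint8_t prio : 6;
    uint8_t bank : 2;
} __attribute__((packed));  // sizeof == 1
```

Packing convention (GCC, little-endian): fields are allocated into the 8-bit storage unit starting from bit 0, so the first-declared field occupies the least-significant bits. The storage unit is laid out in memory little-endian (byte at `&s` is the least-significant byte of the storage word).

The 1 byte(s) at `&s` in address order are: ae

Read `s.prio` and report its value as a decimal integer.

46

[0]=0xae (little-endian) → word 0xae
prio [0+:6] = (word>>0) & 0x3f = 46  ←
bank [6+:2] = (word>>6) & 0x3 = 2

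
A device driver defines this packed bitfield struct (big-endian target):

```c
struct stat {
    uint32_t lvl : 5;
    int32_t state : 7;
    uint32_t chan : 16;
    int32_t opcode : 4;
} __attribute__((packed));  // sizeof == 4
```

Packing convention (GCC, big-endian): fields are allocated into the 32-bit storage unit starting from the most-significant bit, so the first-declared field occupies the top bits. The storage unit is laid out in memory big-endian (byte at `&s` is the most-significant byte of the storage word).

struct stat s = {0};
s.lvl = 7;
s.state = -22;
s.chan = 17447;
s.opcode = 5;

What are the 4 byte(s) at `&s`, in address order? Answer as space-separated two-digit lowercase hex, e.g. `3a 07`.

lvl (5b) val=7 bits=0x7 at bit 27: 0x38000000
state (7b) val=-22 bits=0x6a at bit 20: 0x3ea00000
chan (16b) val=17447 bits=0x4427 at bit 4: 0x3ea44270
opcode (4b) val=5 bits=0x5 at bit 0: 0x3ea44275
word = 0x3ea44275 → big-endian bytes:
  [0]=0x3e  [1]=0xa4  [2]=0x42  [3]=0x75

3e a4 42 75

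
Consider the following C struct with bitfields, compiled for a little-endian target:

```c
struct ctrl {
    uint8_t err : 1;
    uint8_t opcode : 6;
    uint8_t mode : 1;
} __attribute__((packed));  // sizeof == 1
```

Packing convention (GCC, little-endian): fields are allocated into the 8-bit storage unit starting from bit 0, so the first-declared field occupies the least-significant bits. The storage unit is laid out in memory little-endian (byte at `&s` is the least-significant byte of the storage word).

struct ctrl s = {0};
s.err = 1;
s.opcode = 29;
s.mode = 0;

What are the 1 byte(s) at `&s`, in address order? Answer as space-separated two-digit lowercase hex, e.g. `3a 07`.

3b

[0+:1] err=1 & 0x1 = 0x1; word=0x01
[1+:6] opcode=29 & 0x3f = 0x1d; word=0x3b
[7+:1] mode=0 & 0x1 = 0x0; word=0x3b
word = 0x3b → little-endian bytes:
  [0]=0x3b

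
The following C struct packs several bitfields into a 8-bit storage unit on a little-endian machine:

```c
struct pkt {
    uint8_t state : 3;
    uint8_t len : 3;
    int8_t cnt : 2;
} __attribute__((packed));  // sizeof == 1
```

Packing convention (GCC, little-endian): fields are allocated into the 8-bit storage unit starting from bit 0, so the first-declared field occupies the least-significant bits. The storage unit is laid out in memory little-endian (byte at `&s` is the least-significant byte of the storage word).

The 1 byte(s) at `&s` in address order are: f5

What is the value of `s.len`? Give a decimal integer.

6

[0]=0xf5 (little-endian) → word 0xf5
state:3 @ bit 0 → (0xf5>>0)&0x7 = 0x5
len:3 @ bit 3 → (0xf5>>3)&0x7 = 0x6  ←
cnt:2 @ bit 6 → (0xf5>>6)&0x3 = 0x3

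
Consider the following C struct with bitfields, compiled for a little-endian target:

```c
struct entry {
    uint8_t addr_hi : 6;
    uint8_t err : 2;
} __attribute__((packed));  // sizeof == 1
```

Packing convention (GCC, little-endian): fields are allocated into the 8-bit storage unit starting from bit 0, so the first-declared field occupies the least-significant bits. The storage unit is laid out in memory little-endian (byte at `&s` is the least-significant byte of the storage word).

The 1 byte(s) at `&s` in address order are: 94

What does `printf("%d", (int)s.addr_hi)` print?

20

[0]=0x94 (little-endian) → word 0x94
addr_hi:6 @ bit 0 → (0x94>>0)&0x3f = 0x14  ←
err:2 @ bit 6 → (0x94>>6)&0x3 = 0x2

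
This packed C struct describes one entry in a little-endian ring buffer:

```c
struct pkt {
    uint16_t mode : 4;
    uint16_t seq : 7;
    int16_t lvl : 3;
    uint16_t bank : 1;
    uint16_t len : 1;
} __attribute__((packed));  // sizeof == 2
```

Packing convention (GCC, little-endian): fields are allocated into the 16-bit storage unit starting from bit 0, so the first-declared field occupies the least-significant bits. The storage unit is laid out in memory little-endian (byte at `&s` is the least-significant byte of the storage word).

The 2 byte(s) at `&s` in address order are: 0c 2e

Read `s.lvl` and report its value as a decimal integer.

[0]=0x0c [1]=0x2e (little-endian) → word 0x2e0c
mode [0+:4] = (word>>0) & 0xf = 12
seq [4+:7] = (word>>4) & 0x7f = 96
lvl [11+:3] = (word>>11) & 0x7 = 5  ←
bank [14+:1] = (word>>14) & 0x1 = 0
len [15+:1] = (word>>15) & 0x1 = 0
lvl signed 3b, MSB=1: 5 - 8 = -3

-3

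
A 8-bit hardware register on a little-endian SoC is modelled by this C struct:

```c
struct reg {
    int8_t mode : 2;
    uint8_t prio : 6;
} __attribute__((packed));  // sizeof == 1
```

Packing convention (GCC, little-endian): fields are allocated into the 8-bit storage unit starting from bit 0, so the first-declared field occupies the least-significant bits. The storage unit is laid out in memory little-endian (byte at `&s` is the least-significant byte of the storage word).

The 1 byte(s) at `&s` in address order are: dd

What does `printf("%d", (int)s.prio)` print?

55

[0]=0xdd (little-endian) → word 0xdd
mode [0+:2] = (word>>0) & 0x3 = 1
prio [2+:6] = (word>>2) & 0x3f = 55  ←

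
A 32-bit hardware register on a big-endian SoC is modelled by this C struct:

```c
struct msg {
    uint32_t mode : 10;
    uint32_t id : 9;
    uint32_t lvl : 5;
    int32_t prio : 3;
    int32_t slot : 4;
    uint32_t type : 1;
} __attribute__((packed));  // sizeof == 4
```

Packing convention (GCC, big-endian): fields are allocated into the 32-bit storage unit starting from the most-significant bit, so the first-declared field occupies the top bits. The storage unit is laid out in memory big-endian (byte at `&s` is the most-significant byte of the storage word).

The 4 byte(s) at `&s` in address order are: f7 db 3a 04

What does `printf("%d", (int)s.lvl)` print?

26

[0]=0xf7 [1]=0xdb [2]=0x3a [3]=0x04 (big-endian) → word 0xf7db3a04
mode:10 @ bit 22 → (0xf7db3a04>>22)&0x3ff = 0x3df
id:9 @ bit 13 → (0xf7db3a04>>13)&0x1ff = 0xd9
lvl:5 @ bit 8 → (0xf7db3a04>>8)&0x1f = 0x1a  ←
prio:3 @ bit 5 → (0xf7db3a04>>5)&0x7 = 0x0
slot:4 @ bit 1 → (0xf7db3a04>>1)&0xf = 0x2
type:1 @ bit 0 → (0xf7db3a04>>0)&0x1 = 0x0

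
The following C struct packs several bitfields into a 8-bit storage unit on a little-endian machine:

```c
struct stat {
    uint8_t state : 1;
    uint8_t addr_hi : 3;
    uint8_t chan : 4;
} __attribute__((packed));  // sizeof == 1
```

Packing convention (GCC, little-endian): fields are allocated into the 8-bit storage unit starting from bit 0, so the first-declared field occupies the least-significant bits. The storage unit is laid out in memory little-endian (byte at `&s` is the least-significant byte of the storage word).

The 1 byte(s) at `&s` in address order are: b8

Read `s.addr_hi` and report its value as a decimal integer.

[0]=0xb8 (little-endian) → word 0xb8
state [0+:1] = (word>>0) & 0x1 = 0
addr_hi [1+:3] = (word>>1) & 0x7 = 4  ←
chan [4+:4] = (word>>4) & 0xf = 11

4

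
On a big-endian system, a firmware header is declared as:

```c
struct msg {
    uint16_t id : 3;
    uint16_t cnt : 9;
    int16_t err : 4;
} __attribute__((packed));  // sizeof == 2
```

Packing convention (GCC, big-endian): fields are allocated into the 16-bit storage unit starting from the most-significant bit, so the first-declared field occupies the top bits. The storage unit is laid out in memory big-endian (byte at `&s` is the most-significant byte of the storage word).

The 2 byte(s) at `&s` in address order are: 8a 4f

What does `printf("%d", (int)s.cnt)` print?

[0]=0x8a [1]=0x4f (big-endian) → word 0x8a4f
id:3 @ bit 13 → (0x8a4f>>13)&0x7 = 0x4
cnt:9 @ bit 4 → (0x8a4f>>4)&0x1ff = 0xa4  ←
err:4 @ bit 0 → (0x8a4f>>0)&0xf = 0xf

164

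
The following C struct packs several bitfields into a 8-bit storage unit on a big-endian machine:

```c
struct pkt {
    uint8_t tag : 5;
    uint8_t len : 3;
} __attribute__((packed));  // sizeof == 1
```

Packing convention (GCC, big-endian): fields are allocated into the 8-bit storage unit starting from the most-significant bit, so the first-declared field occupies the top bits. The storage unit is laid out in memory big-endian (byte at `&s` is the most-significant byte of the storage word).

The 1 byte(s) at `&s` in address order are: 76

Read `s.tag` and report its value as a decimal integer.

[0]=0x76 (big-endian) → word 0x76
tag [3+:5] = (word>>3) & 0x1f = 14  ←
len [0+:3] = (word>>0) & 0x7 = 6

14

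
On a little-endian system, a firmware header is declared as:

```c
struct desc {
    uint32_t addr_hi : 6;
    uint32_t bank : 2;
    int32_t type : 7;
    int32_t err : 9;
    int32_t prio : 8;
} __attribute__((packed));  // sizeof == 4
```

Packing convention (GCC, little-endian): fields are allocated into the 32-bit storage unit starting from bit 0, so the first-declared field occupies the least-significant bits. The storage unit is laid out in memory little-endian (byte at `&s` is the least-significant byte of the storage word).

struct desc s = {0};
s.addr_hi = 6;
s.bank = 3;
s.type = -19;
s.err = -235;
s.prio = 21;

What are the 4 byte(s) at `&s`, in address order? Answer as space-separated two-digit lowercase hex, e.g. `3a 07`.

[0+:6] addr_hi=6 & 0x3f = 0x6; word=0x00000006
[6+:2] bank=3 & 0x3 = 0x3; word=0x000000c6
[8+:7] type=-19 & 0x7f = 0x6d; word=0x00006dc6
[15+:9] err=-235 & 0x1ff = 0x115; word=0x008aedc6
[24+:8] prio=21 & 0xff = 0x15; word=0x158aedc6
word = 0x158aedc6 → little-endian bytes:
  [0]=0xc6  [1]=0xed  [2]=0x8a  [3]=0x15

c6 ed 8a 15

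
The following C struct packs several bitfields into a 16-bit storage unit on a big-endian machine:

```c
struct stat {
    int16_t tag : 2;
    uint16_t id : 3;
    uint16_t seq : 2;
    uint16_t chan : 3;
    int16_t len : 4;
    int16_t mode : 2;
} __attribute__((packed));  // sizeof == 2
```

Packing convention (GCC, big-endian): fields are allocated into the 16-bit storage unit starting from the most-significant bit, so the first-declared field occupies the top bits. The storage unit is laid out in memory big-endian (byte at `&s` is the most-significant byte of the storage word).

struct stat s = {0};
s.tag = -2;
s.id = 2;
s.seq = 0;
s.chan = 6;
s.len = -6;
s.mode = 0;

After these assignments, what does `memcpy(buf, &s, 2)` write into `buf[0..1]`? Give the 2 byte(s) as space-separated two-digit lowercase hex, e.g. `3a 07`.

91 a8

[14+:2] tag=-2 & 0x3 = 0x2; word=0x8000
[11+:3] id=2 & 0x7 = 0x2; word=0x9000
[9+:2] seq=0 & 0x3 = 0x0; word=0x9000
[6+:3] chan=6 & 0x7 = 0x6; word=0x9180
[2+:4] len=-6 & 0xf = 0xa; word=0x91a8
[0+:2] mode=0 & 0x3 = 0x0; word=0x91a8
word = 0x91a8 → big-endian bytes:
  [0]=0x91  [1]=0xa8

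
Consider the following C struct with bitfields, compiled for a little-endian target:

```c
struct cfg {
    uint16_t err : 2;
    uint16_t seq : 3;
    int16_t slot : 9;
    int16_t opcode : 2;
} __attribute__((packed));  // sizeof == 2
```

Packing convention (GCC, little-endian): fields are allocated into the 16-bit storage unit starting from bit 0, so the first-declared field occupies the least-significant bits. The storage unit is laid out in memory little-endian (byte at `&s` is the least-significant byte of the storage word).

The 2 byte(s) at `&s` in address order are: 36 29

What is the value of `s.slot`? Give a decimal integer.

[0]=0x36 [1]=0x29 (little-endian) → word 0x2936
err:2 @ bit 0 → (0x2936>>0)&0x3 = 0x2
seq:3 @ bit 2 → (0x2936>>2)&0x7 = 0x5
slot:9 @ bit 5 → (0x2936>>5)&0x1ff = 0x149  ←
opcode:2 @ bit 14 → (0x2936>>14)&0x3 = 0x0
slot signed 9b, MSB=1: 329 - 512 = -183

-183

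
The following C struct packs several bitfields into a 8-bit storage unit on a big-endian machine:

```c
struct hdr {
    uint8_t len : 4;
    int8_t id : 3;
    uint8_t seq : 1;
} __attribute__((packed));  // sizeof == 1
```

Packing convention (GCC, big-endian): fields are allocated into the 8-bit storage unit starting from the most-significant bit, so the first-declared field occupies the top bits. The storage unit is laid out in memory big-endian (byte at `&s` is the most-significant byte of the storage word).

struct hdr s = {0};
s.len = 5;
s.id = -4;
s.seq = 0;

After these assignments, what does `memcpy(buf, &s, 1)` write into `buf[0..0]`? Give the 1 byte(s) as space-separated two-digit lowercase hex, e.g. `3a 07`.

58

[4+:4] len=5 & 0xf = 0x5; word=0x50
[1+:3] id=-4 & 0x7 = 0x4; word=0x58
[0+:1] seq=0 & 0x1 = 0x0; word=0x58
word = 0x58 → big-endian bytes:
  [0]=0x58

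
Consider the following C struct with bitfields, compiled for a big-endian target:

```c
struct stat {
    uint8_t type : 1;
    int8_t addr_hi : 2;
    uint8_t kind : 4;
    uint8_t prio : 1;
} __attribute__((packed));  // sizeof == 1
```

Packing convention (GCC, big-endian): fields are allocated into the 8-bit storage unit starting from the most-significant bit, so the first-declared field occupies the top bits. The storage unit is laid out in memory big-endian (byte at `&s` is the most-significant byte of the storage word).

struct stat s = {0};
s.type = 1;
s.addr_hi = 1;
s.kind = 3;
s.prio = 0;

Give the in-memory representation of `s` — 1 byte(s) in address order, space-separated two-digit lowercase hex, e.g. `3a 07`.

type:1 = 1 → 0x1 << 7 → word 0x80
addr_hi:2 = 1 → 0x1 << 5 → word 0xa0
kind:4 = 3 → 0x3 << 1 → word 0xa6
prio:1 = 0 → 0x0 << 0 → word 0xa6
word = 0xa6 → big-endian bytes:
  [0]=0xa6

a6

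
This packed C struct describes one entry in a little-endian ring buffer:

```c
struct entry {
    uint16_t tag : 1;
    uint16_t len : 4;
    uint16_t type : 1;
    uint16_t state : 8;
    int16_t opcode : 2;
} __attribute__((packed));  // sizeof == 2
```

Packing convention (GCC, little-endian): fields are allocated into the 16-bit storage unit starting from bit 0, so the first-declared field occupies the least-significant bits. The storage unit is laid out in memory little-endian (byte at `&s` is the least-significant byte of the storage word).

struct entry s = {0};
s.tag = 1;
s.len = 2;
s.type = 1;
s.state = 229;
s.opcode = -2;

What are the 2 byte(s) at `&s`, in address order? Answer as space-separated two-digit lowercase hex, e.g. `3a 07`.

65 b9

[0+:1] tag=1 & 0x1 = 0x1; word=0x0001
[1+:4] len=2 & 0xf = 0x2; word=0x0005
[5+:1] type=1 & 0x1 = 0x1; word=0x0025
[6+:8] state=229 & 0xff = 0xe5; word=0x3965
[14+:2] opcode=-2 & 0x3 = 0x2; word=0xb965
word = 0xb965 → little-endian bytes:
  [0]=0x65  [1]=0xb9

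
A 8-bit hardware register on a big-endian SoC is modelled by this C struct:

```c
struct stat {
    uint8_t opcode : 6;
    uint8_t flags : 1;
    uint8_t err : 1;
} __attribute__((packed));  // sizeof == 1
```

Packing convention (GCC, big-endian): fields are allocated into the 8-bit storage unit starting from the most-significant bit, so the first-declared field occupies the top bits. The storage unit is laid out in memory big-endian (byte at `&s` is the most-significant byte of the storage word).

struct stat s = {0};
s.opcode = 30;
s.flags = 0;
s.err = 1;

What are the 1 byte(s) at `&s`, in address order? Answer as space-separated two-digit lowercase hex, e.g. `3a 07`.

79

opcode:6 = 30 → 0x1e << 2 → word 0x78
flags:1 = 0 → 0x0 << 1 → word 0x78
err:1 = 1 → 0x1 << 0 → word 0x79
word = 0x79 → big-endian bytes:
  [0]=0x79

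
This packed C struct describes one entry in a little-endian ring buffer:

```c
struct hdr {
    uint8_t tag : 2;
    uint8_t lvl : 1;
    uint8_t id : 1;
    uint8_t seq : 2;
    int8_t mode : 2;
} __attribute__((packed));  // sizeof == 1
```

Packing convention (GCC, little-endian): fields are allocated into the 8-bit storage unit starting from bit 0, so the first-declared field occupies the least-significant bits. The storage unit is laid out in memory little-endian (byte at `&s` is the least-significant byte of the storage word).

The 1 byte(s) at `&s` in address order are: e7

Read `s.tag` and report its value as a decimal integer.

[0]=0xe7 (little-endian) → word 0xe7
tag [0+:2] = (word>>0) & 0x3 = 3  ←
lvl [2+:1] = (word>>2) & 0x1 = 1
id [3+:1] = (word>>3) & 0x1 = 0
seq [4+:2] = (word>>4) & 0x3 = 2
mode [6+:2] = (word>>6) & 0x3 = 3

3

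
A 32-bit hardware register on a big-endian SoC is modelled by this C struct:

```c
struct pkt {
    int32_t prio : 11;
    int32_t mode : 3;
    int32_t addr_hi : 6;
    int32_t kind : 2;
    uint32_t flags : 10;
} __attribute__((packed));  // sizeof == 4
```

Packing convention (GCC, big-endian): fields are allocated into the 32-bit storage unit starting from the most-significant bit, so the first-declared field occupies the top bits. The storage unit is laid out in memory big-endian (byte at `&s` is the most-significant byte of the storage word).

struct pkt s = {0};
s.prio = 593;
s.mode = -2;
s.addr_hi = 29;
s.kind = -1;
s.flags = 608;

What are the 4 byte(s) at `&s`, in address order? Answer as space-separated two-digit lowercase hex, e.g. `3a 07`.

4a 39 de 60

prio (11b) val=593 bits=0x251 at bit 21: 0x4a200000
mode (3b) val=-2 bits=0x6 at bit 18: 0x4a380000
addr_hi (6b) val=29 bits=0x1d at bit 12: 0x4a39d000
kind (2b) val=-1 bits=0x3 at bit 10: 0x4a39dc00
flags (10b) val=608 bits=0x260 at bit 0: 0x4a39de60
word = 0x4a39de60 → big-endian bytes:
  [0]=0x4a  [1]=0x39  [2]=0xde  [3]=0x60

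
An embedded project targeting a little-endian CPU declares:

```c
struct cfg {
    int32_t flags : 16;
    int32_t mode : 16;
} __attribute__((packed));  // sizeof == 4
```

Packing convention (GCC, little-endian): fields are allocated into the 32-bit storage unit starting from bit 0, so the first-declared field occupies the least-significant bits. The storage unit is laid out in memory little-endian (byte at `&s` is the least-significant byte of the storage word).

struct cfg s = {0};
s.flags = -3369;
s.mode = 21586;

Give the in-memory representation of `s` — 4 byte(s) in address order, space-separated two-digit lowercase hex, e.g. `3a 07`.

d7 f2 52 54

flags:16 = -3369 → 0xf2d7 << 0 → word 0x0000f2d7
mode:16 = 21586 → 0x5452 << 16 → word 0x5452f2d7
word = 0x5452f2d7 → little-endian bytes:
  [0]=0xd7  [1]=0xf2  [2]=0x52  [3]=0x54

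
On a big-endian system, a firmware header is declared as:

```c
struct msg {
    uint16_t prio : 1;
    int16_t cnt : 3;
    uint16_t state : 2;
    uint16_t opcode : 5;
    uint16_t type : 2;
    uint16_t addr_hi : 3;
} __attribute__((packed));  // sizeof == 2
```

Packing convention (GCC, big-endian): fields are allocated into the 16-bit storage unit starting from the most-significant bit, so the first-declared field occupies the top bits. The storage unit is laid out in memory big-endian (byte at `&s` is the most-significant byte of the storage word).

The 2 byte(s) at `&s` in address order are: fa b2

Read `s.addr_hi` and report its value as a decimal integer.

[0]=0xfa [1]=0xb2 (big-endian) → word 0xfab2
prio [15+:1] = (word>>15) & 0x1 = 1
cnt [12+:3] = (word>>12) & 0x7 = 7
state [10+:2] = (word>>10) & 0x3 = 2
opcode [5+:5] = (word>>5) & 0x1f = 21
type [3+:2] = (word>>3) & 0x3 = 2
addr_hi [0+:3] = (word>>0) & 0x7 = 2  ←

2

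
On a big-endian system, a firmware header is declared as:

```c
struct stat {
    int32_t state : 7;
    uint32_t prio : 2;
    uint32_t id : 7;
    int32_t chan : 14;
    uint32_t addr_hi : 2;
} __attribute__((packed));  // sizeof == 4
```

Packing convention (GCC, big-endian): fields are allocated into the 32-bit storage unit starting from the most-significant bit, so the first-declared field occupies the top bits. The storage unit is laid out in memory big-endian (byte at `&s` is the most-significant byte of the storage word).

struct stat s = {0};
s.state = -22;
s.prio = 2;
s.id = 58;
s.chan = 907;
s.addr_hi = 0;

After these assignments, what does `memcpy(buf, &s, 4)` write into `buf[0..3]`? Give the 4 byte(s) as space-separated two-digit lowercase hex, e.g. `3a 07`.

d5 3a 0e 2c

state (7b) val=-22 bits=0x6a at bit 25: 0xd4000000
prio (2b) val=2 bits=0x2 at bit 23: 0xd5000000
id (7b) val=58 bits=0x3a at bit 16: 0xd53a0000
chan (14b) val=907 bits=0x38b at bit 2: 0xd53a0e2c
addr_hi (2b) val=0 bits=0x0 at bit 0: 0xd53a0e2c
word = 0xd53a0e2c → big-endian bytes:
  [0]=0xd5  [1]=0x3a  [2]=0x0e  [3]=0x2c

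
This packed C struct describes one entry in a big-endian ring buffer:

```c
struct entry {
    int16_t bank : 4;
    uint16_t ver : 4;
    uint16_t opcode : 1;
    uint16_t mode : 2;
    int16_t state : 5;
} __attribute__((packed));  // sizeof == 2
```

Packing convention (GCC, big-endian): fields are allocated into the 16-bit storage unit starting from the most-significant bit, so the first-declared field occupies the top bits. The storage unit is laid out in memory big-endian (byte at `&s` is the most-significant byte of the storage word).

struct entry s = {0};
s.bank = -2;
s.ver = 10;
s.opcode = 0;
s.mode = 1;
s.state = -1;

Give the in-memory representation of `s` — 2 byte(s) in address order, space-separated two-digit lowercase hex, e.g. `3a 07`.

[12+:4] bank=-2 & 0xf = 0xe; word=0xe000
[8+:4] ver=10 & 0xf = 0xa; word=0xea00
[7+:1] opcode=0 & 0x1 = 0x0; word=0xea00
[5+:2] mode=1 & 0x3 = 0x1; word=0xea20
[0+:5] state=-1 & 0x1f = 0x1f; word=0xea3f
word = 0xea3f → big-endian bytes:
  [0]=0xea  [1]=0x3f

ea 3f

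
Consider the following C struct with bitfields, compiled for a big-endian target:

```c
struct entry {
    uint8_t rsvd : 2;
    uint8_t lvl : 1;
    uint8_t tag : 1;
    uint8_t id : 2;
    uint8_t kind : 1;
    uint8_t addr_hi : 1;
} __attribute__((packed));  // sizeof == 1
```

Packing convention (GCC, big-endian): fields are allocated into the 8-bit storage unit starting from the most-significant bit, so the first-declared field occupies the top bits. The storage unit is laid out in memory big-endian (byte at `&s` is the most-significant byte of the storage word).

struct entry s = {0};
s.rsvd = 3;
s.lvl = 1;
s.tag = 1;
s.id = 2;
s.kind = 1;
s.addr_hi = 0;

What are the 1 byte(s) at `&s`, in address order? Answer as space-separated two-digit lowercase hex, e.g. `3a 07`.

fa

rsvd (2b) val=3 bits=0x3 at bit 6: 0xc0
lvl (1b) val=1 bits=0x1 at bit 5: 0xe0
tag (1b) val=1 bits=0x1 at bit 4: 0xf0
id (2b) val=2 bits=0x2 at bit 2: 0xf8
kind (1b) val=1 bits=0x1 at bit 1: 0xfa
addr_hi (1b) val=0 bits=0x0 at bit 0: 0xfa
word = 0xfa → big-endian bytes:
  [0]=0xfa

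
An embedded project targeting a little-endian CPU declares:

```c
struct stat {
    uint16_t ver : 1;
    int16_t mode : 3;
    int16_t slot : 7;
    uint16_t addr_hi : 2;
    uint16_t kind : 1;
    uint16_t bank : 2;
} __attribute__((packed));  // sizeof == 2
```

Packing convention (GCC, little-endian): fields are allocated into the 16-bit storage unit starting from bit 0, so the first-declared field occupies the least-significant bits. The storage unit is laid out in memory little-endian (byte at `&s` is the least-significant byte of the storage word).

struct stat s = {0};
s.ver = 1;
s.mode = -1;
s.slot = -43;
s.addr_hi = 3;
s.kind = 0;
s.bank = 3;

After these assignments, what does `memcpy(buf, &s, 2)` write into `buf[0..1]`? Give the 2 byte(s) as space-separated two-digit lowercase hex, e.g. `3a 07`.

5f dd

ver:1 = 1 → 0x1 << 0 → word 0x0001
mode:3 = -1 → 0x7 << 1 → word 0x000f
slot:7 = -43 → 0x55 << 4 → word 0x055f
addr_hi:2 = 3 → 0x3 << 11 → word 0x1d5f
kind:1 = 0 → 0x0 << 13 → word 0x1d5f
bank:2 = 3 → 0x3 << 14 → word 0xdd5f
word = 0xdd5f → little-endian bytes:
  [0]=0x5f  [1]=0xdd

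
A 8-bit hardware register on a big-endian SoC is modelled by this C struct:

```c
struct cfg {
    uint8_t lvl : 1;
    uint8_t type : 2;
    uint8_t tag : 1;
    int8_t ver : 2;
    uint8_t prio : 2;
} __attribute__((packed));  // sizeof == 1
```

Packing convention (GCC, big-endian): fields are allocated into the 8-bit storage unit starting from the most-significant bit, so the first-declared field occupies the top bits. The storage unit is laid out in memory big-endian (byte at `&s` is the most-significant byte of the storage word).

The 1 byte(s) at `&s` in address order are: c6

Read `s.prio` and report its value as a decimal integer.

[0]=0xc6 (big-endian) → word 0xc6
lvl:1 @ bit 7 → (0xc6>>7)&0x1 = 0x1
type:2 @ bit 5 → (0xc6>>5)&0x3 = 0x2
tag:1 @ bit 4 → (0xc6>>4)&0x1 = 0x0
ver:2 @ bit 2 → (0xc6>>2)&0x3 = 0x1
prio:2 @ bit 0 → (0xc6>>0)&0x3 = 0x2  ←

2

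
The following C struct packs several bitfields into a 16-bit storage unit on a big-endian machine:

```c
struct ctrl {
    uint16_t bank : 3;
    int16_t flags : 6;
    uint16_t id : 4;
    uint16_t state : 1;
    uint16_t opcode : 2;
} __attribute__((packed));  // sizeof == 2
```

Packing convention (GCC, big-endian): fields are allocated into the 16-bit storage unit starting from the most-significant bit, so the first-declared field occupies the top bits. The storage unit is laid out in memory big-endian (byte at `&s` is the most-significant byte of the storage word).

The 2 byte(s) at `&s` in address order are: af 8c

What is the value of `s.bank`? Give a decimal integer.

[0]=0xaf [1]=0x8c (big-endian) → word 0xaf8c
bank:3 @ bit 13 → (0xaf8c>>13)&0x7 = 0x5  ←
flags:6 @ bit 7 → (0xaf8c>>7)&0x3f = 0x1f
id:4 @ bit 3 → (0xaf8c>>3)&0xf = 0x1
state:1 @ bit 2 → (0xaf8c>>2)&0x1 = 0x1
opcode:2 @ bit 0 → (0xaf8c>>0)&0x3 = 0x0

5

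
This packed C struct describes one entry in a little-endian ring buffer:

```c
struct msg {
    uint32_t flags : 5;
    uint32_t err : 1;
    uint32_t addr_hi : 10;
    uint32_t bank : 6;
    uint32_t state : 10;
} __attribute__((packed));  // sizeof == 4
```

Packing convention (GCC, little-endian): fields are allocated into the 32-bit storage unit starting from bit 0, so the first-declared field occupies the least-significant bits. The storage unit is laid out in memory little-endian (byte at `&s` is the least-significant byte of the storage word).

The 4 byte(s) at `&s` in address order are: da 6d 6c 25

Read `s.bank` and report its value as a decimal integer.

[0]=0xda [1]=0x6d [2]=0x6c [3]=0x25 (little-endian) → word 0x256c6dda
flags [0+:5] = (word>>0) & 0x1f = 26
err [5+:1] = (word>>5) & 0x1 = 0
addr_hi [6+:10] = (word>>6) & 0x3ff = 439
bank [16+:6] = (word>>16) & 0x3f = 44  ←
state [22+:10] = (word>>22) & 0x3ff = 149

44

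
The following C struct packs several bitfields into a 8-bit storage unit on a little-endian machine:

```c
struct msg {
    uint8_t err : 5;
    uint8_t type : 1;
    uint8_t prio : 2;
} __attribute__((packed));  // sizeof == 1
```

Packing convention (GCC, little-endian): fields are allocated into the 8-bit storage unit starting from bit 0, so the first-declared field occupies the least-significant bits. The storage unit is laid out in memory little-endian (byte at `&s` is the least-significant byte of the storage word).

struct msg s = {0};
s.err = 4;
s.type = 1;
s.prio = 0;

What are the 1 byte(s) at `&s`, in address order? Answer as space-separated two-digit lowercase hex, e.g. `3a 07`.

24

err (5b) val=4 bits=0x4 at bit 0: 0x04
type (1b) val=1 bits=0x1 at bit 5: 0x24
prio (2b) val=0 bits=0x0 at bit 6: 0x24
word = 0x24 → little-endian bytes:
  [0]=0x24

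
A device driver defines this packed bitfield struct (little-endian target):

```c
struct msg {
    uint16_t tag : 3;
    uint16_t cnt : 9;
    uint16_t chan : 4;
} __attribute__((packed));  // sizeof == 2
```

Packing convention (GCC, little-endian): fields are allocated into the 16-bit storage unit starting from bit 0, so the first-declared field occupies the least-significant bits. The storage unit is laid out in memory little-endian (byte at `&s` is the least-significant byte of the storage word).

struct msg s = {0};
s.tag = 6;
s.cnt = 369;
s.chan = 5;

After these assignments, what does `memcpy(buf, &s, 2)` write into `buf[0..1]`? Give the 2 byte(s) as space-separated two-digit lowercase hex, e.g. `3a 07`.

[0+:3] tag=6 & 0x7 = 0x6; word=0x0006
[3+:9] cnt=369 & 0x1ff = 0x171; word=0x0b8e
[12+:4] chan=5 & 0xf = 0x5; word=0x5b8e
word = 0x5b8e → little-endian bytes:
  [0]=0x8e  [1]=0x5b

8e 5b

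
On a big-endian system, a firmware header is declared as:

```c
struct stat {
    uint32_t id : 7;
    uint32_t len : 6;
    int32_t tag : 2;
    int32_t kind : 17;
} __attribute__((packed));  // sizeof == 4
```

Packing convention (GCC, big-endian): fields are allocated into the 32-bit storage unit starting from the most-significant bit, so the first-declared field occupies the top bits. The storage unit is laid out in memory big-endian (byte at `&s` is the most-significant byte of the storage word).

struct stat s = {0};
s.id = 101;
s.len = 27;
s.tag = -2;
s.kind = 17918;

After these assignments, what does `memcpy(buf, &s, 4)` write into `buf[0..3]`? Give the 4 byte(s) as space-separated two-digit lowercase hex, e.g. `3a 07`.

id (7b) val=101 bits=0x65 at bit 25: 0xca000000
len (6b) val=27 bits=0x1b at bit 19: 0xcad80000
tag (2b) val=-2 bits=0x2 at bit 17: 0xcadc0000
kind (17b) val=17918 bits=0x45fe at bit 0: 0xcadc45fe
word = 0xcadc45fe → big-endian bytes:
  [0]=0xca  [1]=0xdc  [2]=0x45  [3]=0xfe

ca dc 45 fe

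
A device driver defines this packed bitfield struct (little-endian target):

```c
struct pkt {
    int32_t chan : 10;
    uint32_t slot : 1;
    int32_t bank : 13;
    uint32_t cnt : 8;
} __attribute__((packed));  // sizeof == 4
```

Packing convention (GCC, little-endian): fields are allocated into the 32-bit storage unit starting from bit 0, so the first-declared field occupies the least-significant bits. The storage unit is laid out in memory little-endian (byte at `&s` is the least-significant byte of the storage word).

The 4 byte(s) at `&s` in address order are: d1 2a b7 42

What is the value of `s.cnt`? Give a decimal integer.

[0]=0xd1 [1]=0x2a [2]=0xb7 [3]=0x42 (little-endian) → word 0x42b72ad1
chan [0+:10] = (word>>0) & 0x3ff = 721
slot [10+:1] = (word>>10) & 0x1 = 0
bank [11+:13] = (word>>11) & 0x1fff = 5861
cnt [24+:8] = (word>>24) & 0xff = 66  ←

66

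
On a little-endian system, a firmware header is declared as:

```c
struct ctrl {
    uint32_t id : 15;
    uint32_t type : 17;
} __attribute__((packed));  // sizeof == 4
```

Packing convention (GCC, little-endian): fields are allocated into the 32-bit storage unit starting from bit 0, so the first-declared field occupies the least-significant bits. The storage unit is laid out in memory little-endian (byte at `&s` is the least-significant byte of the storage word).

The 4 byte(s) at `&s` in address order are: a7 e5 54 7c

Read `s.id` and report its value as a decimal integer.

[0]=0xa7 [1]=0xe5 [2]=0x54 [3]=0x7c (little-endian) → word 0x7c54e5a7
id [0+:15] = (word>>0) & 0x7fff = 26023  ←
type [15+:17] = (word>>15) & 0x1ffff = 63657

26023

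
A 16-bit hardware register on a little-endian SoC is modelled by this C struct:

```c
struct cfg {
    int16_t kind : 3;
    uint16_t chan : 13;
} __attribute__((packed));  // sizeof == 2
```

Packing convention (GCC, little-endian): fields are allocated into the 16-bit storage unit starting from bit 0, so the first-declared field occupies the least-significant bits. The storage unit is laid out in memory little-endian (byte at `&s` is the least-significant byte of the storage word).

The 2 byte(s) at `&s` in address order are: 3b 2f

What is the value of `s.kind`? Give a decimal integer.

[0]=0x3b [1]=0x2f (little-endian) → word 0x2f3b
kind [0+:3] = (word>>0) & 0x7 = 3  ←
chan [3+:13] = (word>>3) & 0x1fff = 1511
kind signed 3b, MSB=0: value = 3

3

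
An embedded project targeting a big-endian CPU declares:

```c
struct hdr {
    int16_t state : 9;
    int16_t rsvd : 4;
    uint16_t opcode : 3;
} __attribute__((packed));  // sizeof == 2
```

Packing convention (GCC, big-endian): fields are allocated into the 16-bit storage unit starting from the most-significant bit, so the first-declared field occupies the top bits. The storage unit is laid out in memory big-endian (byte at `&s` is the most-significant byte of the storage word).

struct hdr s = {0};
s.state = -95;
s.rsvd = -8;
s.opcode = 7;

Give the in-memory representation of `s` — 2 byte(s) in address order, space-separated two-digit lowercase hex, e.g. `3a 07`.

state:9 = -95 → 0x1a1 << 7 → word 0xd080
rsvd:4 = -8 → 0x8 << 3 → word 0xd0c0
opcode:3 = 7 → 0x7 << 0 → word 0xd0c7
word = 0xd0c7 → big-endian bytes:
  [0]=0xd0  [1]=0xc7

d0 c7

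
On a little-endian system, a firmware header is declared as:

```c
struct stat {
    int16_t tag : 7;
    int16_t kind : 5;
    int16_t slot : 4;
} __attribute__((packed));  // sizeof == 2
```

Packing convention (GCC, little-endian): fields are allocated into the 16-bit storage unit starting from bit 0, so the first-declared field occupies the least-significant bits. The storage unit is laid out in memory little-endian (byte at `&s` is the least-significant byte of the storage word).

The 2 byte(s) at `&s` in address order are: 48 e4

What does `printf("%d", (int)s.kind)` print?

[0]=0x48 [1]=0xe4 (little-endian) → word 0xe448
tag [0+:7] = (word>>0) & 0x7f = 72
kind [7+:5] = (word>>7) & 0x1f = 8  ←
slot [12+:4] = (word>>12) & 0xf = 14
kind signed 5b, MSB=0: value = 8

8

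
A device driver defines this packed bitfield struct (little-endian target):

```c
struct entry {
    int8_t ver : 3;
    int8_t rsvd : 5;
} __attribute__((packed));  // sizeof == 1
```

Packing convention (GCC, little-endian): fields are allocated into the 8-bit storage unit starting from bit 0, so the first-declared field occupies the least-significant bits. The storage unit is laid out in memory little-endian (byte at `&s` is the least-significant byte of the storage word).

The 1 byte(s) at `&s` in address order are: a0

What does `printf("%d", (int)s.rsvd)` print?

[0]=0xa0 (little-endian) → word 0xa0
ver [0+:3] = (word>>0) & 0x7 = 0
rsvd [3+:5] = (word>>3) & 0x1f = 20  ←
rsvd signed 5b, MSB=1: 20 - 32 = -12

-12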